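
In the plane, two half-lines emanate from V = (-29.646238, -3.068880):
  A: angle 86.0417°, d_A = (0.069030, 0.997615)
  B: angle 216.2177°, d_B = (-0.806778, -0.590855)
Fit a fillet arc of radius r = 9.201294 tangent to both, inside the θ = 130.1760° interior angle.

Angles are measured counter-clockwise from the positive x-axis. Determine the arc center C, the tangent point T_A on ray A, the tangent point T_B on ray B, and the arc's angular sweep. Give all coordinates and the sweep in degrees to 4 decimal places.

bisector direction at 151.1297° = (-0.875715,0.482829)
center distance |VC| = r/sin(θ/2) = 9.201294/sin(65.0880°) = 10.145251
C = V + |VC|·bis = (-38.5306,1.8295)
T_A = V + ((C−V)·d_A)·d_A = V + 4.2734·d_A = (-29.3512,1.1944)
T_B = V + ((C−V)·d_B)·d_B = V + 4.2734·d_B = (-33.0940,-5.5939)
sweep = 180° − θ = 49.8240°

center=(-38.5306,1.8295) T_A=(-29.3512,1.1944) T_B=(-33.0940,-5.5939) sweep=49.8240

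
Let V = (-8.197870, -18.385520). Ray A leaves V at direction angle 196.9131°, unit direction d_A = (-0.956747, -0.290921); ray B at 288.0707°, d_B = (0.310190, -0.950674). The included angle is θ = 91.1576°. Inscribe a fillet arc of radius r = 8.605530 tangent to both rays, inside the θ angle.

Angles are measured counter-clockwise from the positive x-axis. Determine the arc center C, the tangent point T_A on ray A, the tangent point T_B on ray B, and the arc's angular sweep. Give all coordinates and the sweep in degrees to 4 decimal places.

center=(-13.7630,-29.0723) T_A=(-16.2665,-20.8390) T_B=(-5.5819,-26.4029) sweep=88.8424

bisector direction at 242.4919° = (-0.461874,-0.886946)
center distance |VC| = r/sin(θ/2) = 8.605530/sin(45.5788°) = 12.048956
C = V + |VC|·bis = (-13.7630,-29.0723)
T_A = V + ((C−V)·d_A)·d_A = V + 8.4334·d_A = (-16.2665,-20.8390)
T_B = V + ((C−V)·d_B)·d_B = V + 8.4334·d_B = (-5.5819,-26.4029)
sweep = 180° − θ = 88.8424°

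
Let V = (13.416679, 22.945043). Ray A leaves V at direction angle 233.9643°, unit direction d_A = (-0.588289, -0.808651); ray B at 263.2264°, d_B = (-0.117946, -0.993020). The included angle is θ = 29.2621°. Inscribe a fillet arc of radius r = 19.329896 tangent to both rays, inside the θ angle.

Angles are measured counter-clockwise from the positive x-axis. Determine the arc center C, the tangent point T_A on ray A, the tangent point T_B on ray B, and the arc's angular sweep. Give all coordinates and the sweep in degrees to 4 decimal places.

center=(-14.5115,-48.3023) T_A=(-30.1427,-36.9308) T_B=(4.6834,-50.5822) sweep=150.7379

bisector direction at 248.5953° = (-0.364952,-0.931026)
center distance |VC| = r/sin(θ/2) = 19.329896/sin(14.6311°) = 76.525632
C = V + |VC|·bis = (-14.5115,-48.3023)
T_A = V + ((C−V)·d_A)·d_A = V + 74.0441·d_A = (-30.1427,-36.9308)
T_B = V + ((C−V)·d_B)·d_B = V + 74.0441·d_B = (4.6834,-50.5822)
sweep = 180° − θ = 150.7379°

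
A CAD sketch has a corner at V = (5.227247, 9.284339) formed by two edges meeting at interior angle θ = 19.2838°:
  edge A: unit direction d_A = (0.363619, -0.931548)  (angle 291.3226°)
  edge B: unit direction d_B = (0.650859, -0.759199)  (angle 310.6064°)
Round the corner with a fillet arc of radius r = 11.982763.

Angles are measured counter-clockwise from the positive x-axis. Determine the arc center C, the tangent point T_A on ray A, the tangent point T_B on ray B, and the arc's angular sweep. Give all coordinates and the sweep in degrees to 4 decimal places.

center=(42.0367,-52.0630) T_A=(30.8742,-56.4202) T_B=(51.1340,-44.2639) sweep=160.7162

bisector direction at 300.9645° = (0.514507,-0.857486)
center distance |VC| = r/sin(θ/2) = 11.982763/sin(9.6419°) = 71.543260
C = V + |VC|·bis = (42.0367,-52.0630)
T_A = V + ((C−V)·d_A)·d_A = V + 70.5326·d_A = (30.8742,-56.4202)
T_B = V + ((C−V)·d_B)·d_B = V + 70.5326·d_B = (51.1340,-44.2639)
sweep = 180° − θ = 160.7162°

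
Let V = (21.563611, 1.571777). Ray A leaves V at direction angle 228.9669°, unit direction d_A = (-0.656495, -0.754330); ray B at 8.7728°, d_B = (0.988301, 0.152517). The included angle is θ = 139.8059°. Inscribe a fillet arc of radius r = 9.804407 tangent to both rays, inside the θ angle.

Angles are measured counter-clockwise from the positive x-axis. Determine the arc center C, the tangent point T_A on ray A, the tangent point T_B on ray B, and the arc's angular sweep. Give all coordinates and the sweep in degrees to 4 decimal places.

bisector direction at 298.8698° = (0.482822,-0.875719)
center distance |VC| = r/sin(θ/2) = 9.804407/sin(69.9030°) = 10.440083
C = V + |VC|·bis = (26.6043,-7.5708)
T_A = V + ((C−V)·d_A)·d_A = V + 3.5873·d_A = (19.2085,-1.1343)
T_B = V + ((C−V)·d_B)·d_B = V + 3.5873·d_B = (25.1090,2.1189)
sweep = 180° − θ = 40.1941°

center=(26.6043,-7.5708) T_A=(19.2085,-1.1343) T_B=(25.1090,2.1189) sweep=40.1941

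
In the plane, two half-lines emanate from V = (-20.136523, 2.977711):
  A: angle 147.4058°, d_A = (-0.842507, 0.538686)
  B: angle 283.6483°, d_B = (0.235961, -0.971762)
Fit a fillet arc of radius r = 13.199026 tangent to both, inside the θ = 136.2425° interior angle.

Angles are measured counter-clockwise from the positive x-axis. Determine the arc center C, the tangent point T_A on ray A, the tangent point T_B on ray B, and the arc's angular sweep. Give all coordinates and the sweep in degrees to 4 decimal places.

bisector direction at 215.5271° = (-0.813841,-0.581087)
center distance |VC| = r/sin(θ/2) = 13.199026/sin(68.1213°) = 14.223479
C = V + |VC|·bis = (-31.7122,-5.2874)
T_A = V + ((C−V)·d_A)·d_A = V + 5.3003·d_A = (-24.6021,5.8329)
T_B = V + ((C−V)·d_B)·d_B = V + 5.3003·d_B = (-18.8859,-2.1729)
sweep = 180° − θ = 43.7575°

center=(-31.7122,-5.2874) T_A=(-24.6021,5.8329) T_B=(-18.8859,-2.1729) sweep=43.7575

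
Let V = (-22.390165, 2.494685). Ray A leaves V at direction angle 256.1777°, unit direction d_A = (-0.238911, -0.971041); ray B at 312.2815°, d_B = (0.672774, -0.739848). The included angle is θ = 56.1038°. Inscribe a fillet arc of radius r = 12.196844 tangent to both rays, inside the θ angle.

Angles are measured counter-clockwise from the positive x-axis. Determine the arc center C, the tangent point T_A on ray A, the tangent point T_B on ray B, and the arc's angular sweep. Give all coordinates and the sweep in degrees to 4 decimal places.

bisector direction at 284.2296° = (0.245808,-0.969318)
center distance |VC| = r/sin(θ/2) = 12.196844/sin(28.0519°) = 25.935768
C = V + |VC|·bis = (-16.0149,-22.6453)
T_A = V + ((C−V)·d_A)·d_A = V + 22.8889·d_A = (-27.8586,-19.7314)
T_B = V + ((C−V)·d_B)·d_B = V + 22.8889·d_B = (-6.9911,-14.4396)
sweep = 180° − θ = 123.8962°

center=(-16.0149,-22.6453) T_A=(-27.8586,-19.7314) T_B=(-6.9911,-14.4396) sweep=123.8962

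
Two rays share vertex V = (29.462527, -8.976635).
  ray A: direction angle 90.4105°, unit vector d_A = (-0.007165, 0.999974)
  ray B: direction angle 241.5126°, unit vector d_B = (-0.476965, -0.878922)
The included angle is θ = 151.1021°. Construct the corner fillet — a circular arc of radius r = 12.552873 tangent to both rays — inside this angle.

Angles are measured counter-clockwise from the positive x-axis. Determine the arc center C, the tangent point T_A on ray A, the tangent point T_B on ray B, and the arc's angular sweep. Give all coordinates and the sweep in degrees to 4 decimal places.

center=(16.8868,-5.8322) T_A=(29.4394,-5.7423) T_B=(27.9198,-11.8195) sweep=28.8979

bisector direction at 165.9616° = (-0.970133,0.242573)
center distance |VC| = r/sin(θ/2) = 12.552873/sin(75.5511°) = 12.962885
C = V + |VC|·bis = (16.8868,-5.8322)
T_A = V + ((C−V)·d_A)·d_A = V + 3.2345·d_A = (29.4394,-5.7423)
T_B = V + ((C−V)·d_B)·d_B = V + 3.2345·d_B = (27.9198,-11.8195)
sweep = 180° − θ = 28.8979°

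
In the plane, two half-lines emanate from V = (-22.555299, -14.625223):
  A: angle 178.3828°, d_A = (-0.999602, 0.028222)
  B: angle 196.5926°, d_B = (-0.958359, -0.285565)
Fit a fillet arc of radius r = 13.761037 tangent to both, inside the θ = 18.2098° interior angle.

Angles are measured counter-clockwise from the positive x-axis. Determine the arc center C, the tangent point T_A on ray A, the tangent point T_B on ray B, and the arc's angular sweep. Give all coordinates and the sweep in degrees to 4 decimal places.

bisector direction at 187.4877° = (-0.991473,-0.130313)
center distance |VC| = r/sin(θ/2) = 13.761037/sin(9.1049°) = 86.961695
C = V + |VC|·bis = (-108.7755,-25.9575)
T_A = V + ((C−V)·d_A)·d_A = V + 85.8660·d_A = (-108.3871,-12.2019)
T_B = V + ((C−V)·d_B)·d_B = V + 85.8660·d_B = (-104.8458,-39.1455)
sweep = 180° − θ = 161.7902°

center=(-108.7755,-25.9575) T_A=(-108.3871,-12.2019) T_B=(-104.8458,-39.1455) sweep=161.7902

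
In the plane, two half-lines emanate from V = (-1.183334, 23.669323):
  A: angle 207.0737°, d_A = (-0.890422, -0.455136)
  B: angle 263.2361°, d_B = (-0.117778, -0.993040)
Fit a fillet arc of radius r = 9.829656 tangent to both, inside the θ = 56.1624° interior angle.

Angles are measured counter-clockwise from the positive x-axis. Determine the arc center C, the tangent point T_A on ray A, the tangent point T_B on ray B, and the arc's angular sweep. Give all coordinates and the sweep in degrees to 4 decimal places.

center=(-13.1145,6.5314) T_A=(-17.5883,15.2840) T_B=(-3.3533,5.3737) sweep=123.8376

bisector direction at 235.1549° = (-0.571360,-0.820700)
center distance |VC| = r/sin(θ/2) = 9.829656/sin(28.0812°) = 20.882065
C = V + |VC|·bis = (-13.1145,6.5314)
T_A = V + ((C−V)·d_A)·d_A = V + 18.4239·d_A = (-17.5883,15.2840)
T_B = V + ((C−V)·d_B)·d_B = V + 18.4239·d_B = (-3.3533,5.3737)
sweep = 180° − θ = 123.8376°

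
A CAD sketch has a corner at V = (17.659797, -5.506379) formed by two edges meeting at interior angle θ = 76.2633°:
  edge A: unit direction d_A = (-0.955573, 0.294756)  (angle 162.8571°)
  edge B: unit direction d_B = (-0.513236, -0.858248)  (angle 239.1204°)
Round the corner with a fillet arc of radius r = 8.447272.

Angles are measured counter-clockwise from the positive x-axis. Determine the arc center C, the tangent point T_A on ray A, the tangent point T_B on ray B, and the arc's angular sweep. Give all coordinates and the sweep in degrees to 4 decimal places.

bisector direction at 200.9888° = (-0.933651,-0.358185)
center distance |VC| = r/sin(θ/2) = 8.447272/sin(38.1317°) = 13.680447
C = V + |VC|·bis = (4.8870,-10.4065)
T_A = V + ((C−V)·d_A)·d_A = V + 10.7610·d_A = (7.3769,-2.3345)
T_B = V + ((C−V)·d_B)·d_B = V + 10.7610·d_B = (12.1369,-14.7419)
sweep = 180° − θ = 103.7367°

center=(4.8870,-10.4065) T_A=(7.3769,-2.3345) T_B=(12.1369,-14.7419) sweep=103.7367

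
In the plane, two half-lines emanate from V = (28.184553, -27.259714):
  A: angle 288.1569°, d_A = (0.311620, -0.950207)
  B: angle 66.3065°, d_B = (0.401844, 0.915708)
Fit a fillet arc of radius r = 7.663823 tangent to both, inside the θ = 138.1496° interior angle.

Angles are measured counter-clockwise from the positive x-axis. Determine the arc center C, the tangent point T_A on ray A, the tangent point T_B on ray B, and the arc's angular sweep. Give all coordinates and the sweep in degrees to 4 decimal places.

bisector direction at 357.2317° = (0.998833,-0.048297)
center distance |VC| = r/sin(θ/2) = 7.663823/sin(69.0748°) = 8.204961
C = V + |VC|·bis = (36.3799,-27.6560)
T_A = V + ((C−V)·d_A)·d_A = V + 2.9304·d_A = (29.0977,-30.0442)
T_B = V + ((C−V)·d_B)·d_B = V + 2.9304·d_B = (29.3621,-24.5763)
sweep = 180° − θ = 41.8504°

center=(36.3799,-27.6560) T_A=(29.0977,-30.0442) T_B=(29.3621,-24.5763) sweep=41.8504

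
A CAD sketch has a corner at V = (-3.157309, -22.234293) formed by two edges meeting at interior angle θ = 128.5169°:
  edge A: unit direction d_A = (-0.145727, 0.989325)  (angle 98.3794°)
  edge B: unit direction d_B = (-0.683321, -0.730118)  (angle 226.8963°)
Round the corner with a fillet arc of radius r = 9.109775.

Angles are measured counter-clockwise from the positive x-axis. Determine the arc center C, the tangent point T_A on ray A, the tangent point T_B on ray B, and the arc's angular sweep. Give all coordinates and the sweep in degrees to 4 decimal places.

center=(-12.8099,-19.2163) T_A=(-3.7974,-17.8888) T_B=(-6.1587,-25.4412) sweep=51.4831

bisector direction at 162.6379° = (-0.954438,0.298410)
center distance |VC| = r/sin(θ/2) = 9.109775/sin(64.2584°) = 10.113406
C = V + |VC|·bis = (-12.8099,-19.2163)
T_A = V + ((C−V)·d_A)·d_A = V + 4.3924·d_A = (-3.7974,-17.8888)
T_B = V + ((C−V)·d_B)·d_B = V + 4.3924·d_B = (-6.1587,-25.4412)
sweep = 180° − θ = 51.4831°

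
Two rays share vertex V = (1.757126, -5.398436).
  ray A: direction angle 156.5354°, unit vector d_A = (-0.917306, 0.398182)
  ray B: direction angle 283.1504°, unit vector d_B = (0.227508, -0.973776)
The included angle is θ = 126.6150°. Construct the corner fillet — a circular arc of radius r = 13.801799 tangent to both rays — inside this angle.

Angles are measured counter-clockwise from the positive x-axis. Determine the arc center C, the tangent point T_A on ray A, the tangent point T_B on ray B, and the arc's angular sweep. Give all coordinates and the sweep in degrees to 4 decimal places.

center=(-10.1040,-15.2958) T_A=(-4.6084,-2.6353) T_B=(3.3359,-12.1558) sweep=53.3850

bisector direction at 219.8429° = (-0.767804,-0.640685)
center distance |VC| = r/sin(θ/2) = 13.801799/sin(63.3075°) = 15.448100
C = V + |VC|·bis = (-10.1040,-15.2958)
T_A = V + ((C−V)·d_A)·d_A = V + 6.9393·d_A = (-4.6084,-2.6353)
T_B = V + ((C−V)·d_B)·d_B = V + 6.9393·d_B = (3.3359,-12.1558)
sweep = 180° − θ = 53.3850°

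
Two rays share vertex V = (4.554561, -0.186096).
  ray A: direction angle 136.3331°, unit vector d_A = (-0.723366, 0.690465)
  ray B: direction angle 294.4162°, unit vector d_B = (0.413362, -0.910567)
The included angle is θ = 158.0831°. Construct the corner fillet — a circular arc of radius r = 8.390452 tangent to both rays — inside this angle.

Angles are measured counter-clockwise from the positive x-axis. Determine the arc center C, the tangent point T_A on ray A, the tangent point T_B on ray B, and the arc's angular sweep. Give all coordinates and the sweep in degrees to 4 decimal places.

center=(-2.4139,-5.1337) T_A=(3.3794,0.9357) T_B=(5.2261,-1.6654) sweep=21.9169

bisector direction at 215.3747° = (-0.815384,-0.578920)
center distance |VC| = r/sin(θ/2) = 8.390452/sin(79.0416°) = 8.546291
C = V + |VC|·bis = (-2.4139,-5.1337)
T_A = V + ((C−V)·d_A)·d_A = V + 1.6246·d_A = (3.3794,0.9357)
T_B = V + ((C−V)·d_B)·d_B = V + 1.6246·d_B = (5.2261,-1.6654)
sweep = 180° − θ = 21.9169°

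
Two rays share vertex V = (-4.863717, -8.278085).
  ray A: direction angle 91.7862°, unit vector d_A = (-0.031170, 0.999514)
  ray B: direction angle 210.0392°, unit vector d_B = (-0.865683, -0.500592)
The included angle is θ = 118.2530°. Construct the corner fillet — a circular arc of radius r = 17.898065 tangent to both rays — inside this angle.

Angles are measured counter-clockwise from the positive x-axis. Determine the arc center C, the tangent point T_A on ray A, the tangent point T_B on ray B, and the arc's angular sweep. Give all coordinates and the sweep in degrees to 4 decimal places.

bisector direction at 150.9127° = (-0.873880,0.486142)
center distance |VC| = r/sin(θ/2) = 17.898065/sin(59.1265°) = 20.852868
C = V + |VC|·bis = (-23.0866,1.8594)
T_A = V + ((C−V)·d_A)·d_A = V + 10.7005·d_A = (-5.1973,2.4172)
T_B = V + ((C−V)·d_B)·d_B = V + 10.7005·d_B = (-14.1270,-13.6347)
sweep = 180° − θ = 61.7470°

center=(-23.0866,1.8594) T_A=(-5.1973,2.4172) T_B=(-14.1270,-13.6347) sweep=61.7470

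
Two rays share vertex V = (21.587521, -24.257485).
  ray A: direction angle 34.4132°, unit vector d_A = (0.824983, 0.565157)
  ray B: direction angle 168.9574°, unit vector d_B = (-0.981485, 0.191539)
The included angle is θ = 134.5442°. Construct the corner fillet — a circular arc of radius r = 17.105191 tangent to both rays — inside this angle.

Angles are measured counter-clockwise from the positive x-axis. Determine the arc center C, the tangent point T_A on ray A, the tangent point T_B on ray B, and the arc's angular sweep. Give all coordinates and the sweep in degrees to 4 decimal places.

center=(17.8314,-6.0966) T_A=(27.4986,-20.2081) T_B=(14.5551,-22.8851) sweep=45.4558

bisector direction at 101.6853° = (-0.202536,0.979275)
center distance |VC| = r/sin(θ/2) = 17.105191/sin(67.2721°) = 18.545227
C = V + |VC|·bis = (17.8314,-6.0966)
T_A = V + ((C−V)·d_A)·d_A = V + 7.1650·d_A = (27.4986,-20.2081)
T_B = V + ((C−V)·d_B)·d_B = V + 7.1650·d_B = (14.5551,-22.8851)
sweep = 180° − θ = 45.4558°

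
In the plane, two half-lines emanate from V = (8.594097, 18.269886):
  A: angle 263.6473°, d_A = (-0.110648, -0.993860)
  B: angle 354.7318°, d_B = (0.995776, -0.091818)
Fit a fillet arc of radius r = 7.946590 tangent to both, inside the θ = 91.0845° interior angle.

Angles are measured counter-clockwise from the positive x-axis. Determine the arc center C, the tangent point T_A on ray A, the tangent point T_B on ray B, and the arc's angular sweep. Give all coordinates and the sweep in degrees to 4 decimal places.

center=(15.6291,9.6409) T_A=(7.7313,10.5202) T_B=(16.3587,17.5539) sweep=88.9155

bisector direction at 309.1895° = (0.631888,-0.775060)
center distance |VC| = r/sin(θ/2) = 7.946590/sin(45.5423°) = 11.133309
C = V + |VC|·bis = (15.6291,9.6409)
T_A = V + ((C−V)·d_A)·d_A = V + 7.7976·d_A = (7.7313,10.5202)
T_B = V + ((C−V)·d_B)·d_B = V + 7.7976·d_B = (16.3587,17.5539)
sweep = 180° − θ = 88.9155°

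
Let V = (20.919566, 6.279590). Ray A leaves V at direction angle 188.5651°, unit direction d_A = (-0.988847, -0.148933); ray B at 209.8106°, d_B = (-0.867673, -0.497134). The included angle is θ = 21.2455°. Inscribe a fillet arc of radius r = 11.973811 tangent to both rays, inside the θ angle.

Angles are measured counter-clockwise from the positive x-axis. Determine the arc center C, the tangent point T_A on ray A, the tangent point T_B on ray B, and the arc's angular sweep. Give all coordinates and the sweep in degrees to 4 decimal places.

center=(-40.4264,-15.0688) T_A=(-42.2097,-3.2285) T_B=(-34.4738,-25.4581) sweep=158.7545

bisector direction at 199.1879° = (-0.944446,-0.328666)
center distance |VC| = r/sin(θ/2) = 11.973811/sin(10.6227°) = 64.954462
C = V + |VC|·bis = (-40.4264,-15.0688)
T_A = V + ((C−V)·d_A)·d_A = V + 63.8413·d_A = (-42.2097,-3.2285)
T_B = V + ((C−V)·d_B)·d_B = V + 63.8413·d_B = (-34.4738,-25.4581)
sweep = 180° − θ = 158.7545°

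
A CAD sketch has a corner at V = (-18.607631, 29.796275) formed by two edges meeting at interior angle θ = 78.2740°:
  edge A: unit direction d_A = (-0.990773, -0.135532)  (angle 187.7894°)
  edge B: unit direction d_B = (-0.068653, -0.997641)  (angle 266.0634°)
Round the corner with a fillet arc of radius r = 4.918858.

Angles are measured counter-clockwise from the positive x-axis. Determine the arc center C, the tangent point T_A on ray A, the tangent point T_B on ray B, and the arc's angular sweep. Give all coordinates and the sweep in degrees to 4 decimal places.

center=(-23.9299,24.1036) T_A=(-24.5965,28.9770) T_B=(-19.0226,23.7659) sweep=101.7260

bisector direction at 226.9264° = (-0.682937,-0.730477)
center distance |VC| = r/sin(θ/2) = 4.918858/sin(39.1370°) = 7.793154
C = V + |VC|·bis = (-23.9299,24.1036)
T_A = V + ((C−V)·d_A)·d_A = V + 6.0447·d_A = (-24.5965,28.9770)
T_B = V + ((C−V)·d_B)·d_B = V + 6.0447·d_B = (-19.0226,23.7659)
sweep = 180° − θ = 101.7260°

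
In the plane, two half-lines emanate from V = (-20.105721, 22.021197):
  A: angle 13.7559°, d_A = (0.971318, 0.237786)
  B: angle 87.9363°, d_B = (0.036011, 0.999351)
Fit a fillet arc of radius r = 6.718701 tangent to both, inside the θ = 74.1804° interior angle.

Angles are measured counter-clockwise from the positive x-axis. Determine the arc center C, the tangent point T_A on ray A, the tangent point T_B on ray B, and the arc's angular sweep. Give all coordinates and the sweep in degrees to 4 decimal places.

bisector direction at 50.8461° = (0.631406,0.775453)
center distance |VC| = r/sin(θ/2) = 6.718701/sin(37.0902°) = 11.140802
C = V + |VC|·bis = (-13.0714,30.6604)
T_A = V + ((C−V)·d_A)·d_A = V + 8.8869·d_A = (-11.4737,24.1344)
T_B = V + ((C−V)·d_B)·d_B = V + 8.8869·d_B = (-19.7857,30.9023)
sweep = 180° − θ = 105.8196°

center=(-13.0714,30.6604) T_A=(-11.4737,24.1344) T_B=(-19.7857,30.9023) sweep=105.8196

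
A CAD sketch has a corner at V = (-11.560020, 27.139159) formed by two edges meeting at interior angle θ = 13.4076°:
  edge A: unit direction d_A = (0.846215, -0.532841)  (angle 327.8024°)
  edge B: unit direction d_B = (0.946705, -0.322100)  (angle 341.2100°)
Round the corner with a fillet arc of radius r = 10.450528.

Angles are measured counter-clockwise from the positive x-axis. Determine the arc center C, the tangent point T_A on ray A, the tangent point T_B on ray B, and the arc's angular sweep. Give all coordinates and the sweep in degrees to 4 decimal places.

bisector direction at 334.5062° = (0.902632,-0.430413)
center distance |VC| = r/sin(θ/2) = 10.450528/sin(6.7038°) = 89.522287
C = V + |VC|·bis = (69.2456,-11.3924)
T_A = V + ((C−V)·d_A)·d_A = V + 88.9102·d_A = (63.6772,-20.2358)
T_B = V + ((C−V)·d_B)·d_B = V + 88.9102·d_B = (72.6118,-1.4989)
sweep = 180° − θ = 166.5924°

center=(69.2456,-11.3924) T_A=(63.6772,-20.2358) T_B=(72.6118,-1.4989) sweep=166.5924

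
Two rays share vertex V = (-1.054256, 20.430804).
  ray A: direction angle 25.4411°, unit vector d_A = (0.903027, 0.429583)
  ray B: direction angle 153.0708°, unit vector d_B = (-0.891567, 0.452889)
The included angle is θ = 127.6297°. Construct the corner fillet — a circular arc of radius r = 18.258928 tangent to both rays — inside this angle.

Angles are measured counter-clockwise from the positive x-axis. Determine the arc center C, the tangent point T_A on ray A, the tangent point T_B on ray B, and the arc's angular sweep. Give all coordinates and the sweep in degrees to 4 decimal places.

bisector direction at 89.2560° = (0.012986,0.999916)
center distance |VC| = r/sin(θ/2) = 18.258928/sin(63.8148°) = 20.347094
C = V + |VC|·bis = (-0.7900,40.7762)
T_A = V + ((C−V)·d_A)·d_A = V + 8.9786·d_A = (7.0537,24.2879)
T_B = V + ((C−V)·d_B)·d_B = V + 8.9786·d_B = (-9.0593,24.4971)
sweep = 180° − θ = 52.3703°

center=(-0.7900,40.7762) T_A=(7.0537,24.2879) T_B=(-9.0593,24.4971) sweep=52.3703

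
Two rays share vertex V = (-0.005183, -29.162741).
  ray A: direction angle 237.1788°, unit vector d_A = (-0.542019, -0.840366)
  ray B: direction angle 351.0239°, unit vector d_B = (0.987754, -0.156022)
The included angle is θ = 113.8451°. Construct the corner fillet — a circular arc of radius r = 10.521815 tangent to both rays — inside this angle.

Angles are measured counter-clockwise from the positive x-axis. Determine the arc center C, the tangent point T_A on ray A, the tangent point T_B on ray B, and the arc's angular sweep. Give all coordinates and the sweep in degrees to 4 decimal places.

center=(5.1224,-40.6250) T_A=(-3.7197,-34.9219) T_B=(6.7641,-30.2320) sweep=66.1549

bisector direction at 294.1014° = (0.408352,-0.912825)
center distance |VC| = r/sin(θ/2) = 10.521815/sin(56.9226°) = 12.556860
C = V + |VC|·bis = (5.1224,-40.6250)
T_A = V + ((C−V)·d_A)·d_A = V + 6.8532·d_A = (-3.7197,-34.9219)
T_B = V + ((C−V)·d_B)·d_B = V + 6.8532·d_B = (6.7641,-30.2320)
sweep = 180° − θ = 66.1549°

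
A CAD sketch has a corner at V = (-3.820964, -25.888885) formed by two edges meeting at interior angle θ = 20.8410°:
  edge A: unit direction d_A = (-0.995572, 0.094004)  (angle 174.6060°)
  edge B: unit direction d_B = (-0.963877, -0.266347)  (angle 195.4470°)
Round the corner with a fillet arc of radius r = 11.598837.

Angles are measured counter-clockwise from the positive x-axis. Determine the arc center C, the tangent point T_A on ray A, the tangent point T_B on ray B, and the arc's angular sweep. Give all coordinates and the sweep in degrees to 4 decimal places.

bisector direction at 185.0265° = (-0.996154,-0.087616)
center distance |VC| = r/sin(θ/2) = 11.598837/sin(10.4205°) = 64.127660
C = V + |VC|·bis = (-67.7020,-31.5075)
T_A = V + ((C−V)·d_A)·d_A = V + 63.0700·d_A = (-66.6117,-19.9600)
T_B = V + ((C−V)·d_B)·d_B = V + 63.0700·d_B = (-64.6127,-42.6874)
sweep = 180° − θ = 159.1590°

center=(-67.7020,-31.5075) T_A=(-66.6117,-19.9600) T_B=(-64.6127,-42.6874) sweep=159.1590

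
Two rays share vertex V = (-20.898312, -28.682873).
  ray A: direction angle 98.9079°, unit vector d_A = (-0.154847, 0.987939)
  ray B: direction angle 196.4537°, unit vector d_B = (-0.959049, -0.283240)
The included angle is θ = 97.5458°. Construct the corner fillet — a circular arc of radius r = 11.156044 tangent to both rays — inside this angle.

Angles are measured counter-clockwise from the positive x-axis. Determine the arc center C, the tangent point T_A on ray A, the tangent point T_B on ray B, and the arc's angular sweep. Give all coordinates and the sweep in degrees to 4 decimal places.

bisector direction at 147.6808° = (-0.845083,0.534636)
center distance |VC| = r/sin(θ/2) = 11.156044/sin(48.7729°) = 14.833128
C = V + |VC|·bis = (-33.4335,-20.7526)
T_A = V + ((C−V)·d_A)·d_A = V + 9.7757·d_A = (-22.4120,-19.0251)
T_B = V + ((C−V)·d_B)·d_B = V + 9.7757·d_B = (-30.2737,-31.4517)
sweep = 180° − θ = 82.4542°

center=(-33.4335,-20.7526) T_A=(-22.4120,-19.0251) T_B=(-30.2737,-31.4517) sweep=82.4542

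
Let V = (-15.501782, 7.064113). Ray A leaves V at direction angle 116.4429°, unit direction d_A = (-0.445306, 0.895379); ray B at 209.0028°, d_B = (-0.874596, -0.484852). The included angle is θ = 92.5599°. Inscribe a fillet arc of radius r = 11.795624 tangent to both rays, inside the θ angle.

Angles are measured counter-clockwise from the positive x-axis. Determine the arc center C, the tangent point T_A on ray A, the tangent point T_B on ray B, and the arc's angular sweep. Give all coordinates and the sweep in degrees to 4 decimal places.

center=(-31.0864,11.9114) T_A=(-20.5248,17.1640) T_B=(-25.3673,1.5950) sweep=87.4401

bisector direction at 162.7228° = (-0.954879,0.296994)
center distance |VC| = r/sin(θ/2) = 11.795624/sin(46.2799°) = 16.321033
C = V + |VC|·bis = (-31.0864,11.9114)
T_A = V + ((C−V)·d_A)·d_A = V + 11.2800·d_A = (-20.5248,17.1640)
T_B = V + ((C−V)·d_B)·d_B = V + 11.2800·d_B = (-25.3673,1.5950)
sweep = 180° − θ = 87.4401°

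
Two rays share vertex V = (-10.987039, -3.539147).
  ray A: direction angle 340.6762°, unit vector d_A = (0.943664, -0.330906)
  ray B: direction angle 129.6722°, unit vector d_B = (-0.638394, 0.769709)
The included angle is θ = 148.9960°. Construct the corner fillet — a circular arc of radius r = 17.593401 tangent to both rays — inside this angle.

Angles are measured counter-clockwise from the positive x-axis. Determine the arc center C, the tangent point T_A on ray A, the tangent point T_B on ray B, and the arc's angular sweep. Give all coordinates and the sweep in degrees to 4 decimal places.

center=(-0.5604,11.4484) T_A=(-6.3822,-5.1539) T_B=(-14.1022,0.2168) sweep=31.0040

bisector direction at 55.1742° = (0.571083,0.820892)
center distance |VC| = r/sin(θ/2) = 17.593401/sin(74.4980°) = 18.257592
C = V + |VC|·bis = (-0.5604,11.4484)
T_A = V + ((C−V)·d_A)·d_A = V + 4.8797·d_A = (-6.3822,-5.1539)
T_B = V + ((C−V)·d_B)·d_B = V + 4.8797·d_B = (-14.1022,0.2168)
sweep = 180° − θ = 31.0040°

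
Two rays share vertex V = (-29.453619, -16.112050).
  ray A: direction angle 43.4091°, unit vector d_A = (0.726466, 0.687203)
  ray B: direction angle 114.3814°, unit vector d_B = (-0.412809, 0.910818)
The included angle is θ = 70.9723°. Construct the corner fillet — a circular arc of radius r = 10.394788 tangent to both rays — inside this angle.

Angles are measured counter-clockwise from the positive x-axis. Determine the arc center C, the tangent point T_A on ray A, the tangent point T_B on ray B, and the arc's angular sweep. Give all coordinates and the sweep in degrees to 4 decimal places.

bisector direction at 78.8953° = (0.192603,0.981277)
center distance |VC| = r/sin(θ/2) = 10.394788/sin(35.4862°) = 17.906422
C = V + |VC|·bis = (-26.0048,1.4591)
T_A = V + ((C−V)·d_A)·d_A = V + 14.5804·d_A = (-18.8615,-6.0924)
T_B = V + ((C−V)·d_B)·d_B = V + 14.5804·d_B = (-35.4725,-2.8320)
sweep = 180° − θ = 109.0277°

center=(-26.0048,1.4591) T_A=(-18.8615,-6.0924) T_B=(-35.4725,-2.8320) sweep=109.0277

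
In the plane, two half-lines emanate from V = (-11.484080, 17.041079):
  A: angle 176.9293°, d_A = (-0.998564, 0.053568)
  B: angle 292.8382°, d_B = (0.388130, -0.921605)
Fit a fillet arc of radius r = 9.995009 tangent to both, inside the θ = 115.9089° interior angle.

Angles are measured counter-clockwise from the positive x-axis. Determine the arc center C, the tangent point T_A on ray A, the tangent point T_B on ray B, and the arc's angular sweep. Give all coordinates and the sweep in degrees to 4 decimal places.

bisector direction at 234.8838° = (-0.575237,-0.817987)
center distance |VC| = r/sin(θ/2) = 9.995009/sin(57.9545°) = 11.791760
C = V + |VC|·bis = (-18.2671,7.3956)
T_A = V + ((C−V)·d_A)·d_A = V + 6.2566·d_A = (-17.7317,17.3762)
T_B = V + ((C−V)·d_B)·d_B = V + 6.2566·d_B = (-9.0557,11.2749)
sweep = 180° − θ = 64.0911°

center=(-18.2671,7.3956) T_A=(-17.7317,17.3762) T_B=(-9.0557,11.2749) sweep=64.0911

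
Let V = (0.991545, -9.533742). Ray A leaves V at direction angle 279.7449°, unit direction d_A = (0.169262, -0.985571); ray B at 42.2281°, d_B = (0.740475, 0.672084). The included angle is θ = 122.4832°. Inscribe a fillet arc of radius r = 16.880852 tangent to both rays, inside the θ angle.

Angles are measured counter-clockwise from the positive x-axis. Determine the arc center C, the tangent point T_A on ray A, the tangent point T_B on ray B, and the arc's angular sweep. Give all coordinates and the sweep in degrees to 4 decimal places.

bisector direction at 340.9865° = (0.945442,-0.325791)
center distance |VC| = r/sin(θ/2) = 16.880852/sin(61.2416°) = 19.255954
C = V + |VC|·bis = (19.1969,-15.8072)
T_A = V + ((C−V)·d_A)·d_A = V + 9.2644·d_A = (2.5596,-18.6644)
T_B = V + ((C−V)·d_B)·d_B = V + 9.2644·d_B = (7.8516,-3.3073)
sweep = 180° − θ = 57.5168°

center=(19.1969,-15.8072) T_A=(2.5596,-18.6644) T_B=(7.8516,-3.3073) sweep=57.5168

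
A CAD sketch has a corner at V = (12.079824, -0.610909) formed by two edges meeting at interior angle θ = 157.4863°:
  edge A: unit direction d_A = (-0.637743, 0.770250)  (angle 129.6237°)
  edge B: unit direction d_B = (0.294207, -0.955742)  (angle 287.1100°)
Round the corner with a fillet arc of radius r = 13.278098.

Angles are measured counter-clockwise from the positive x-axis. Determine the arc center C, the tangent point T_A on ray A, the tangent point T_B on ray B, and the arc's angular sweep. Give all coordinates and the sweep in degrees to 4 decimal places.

bisector direction at 208.3669° = (-0.879924,-0.475115)
center distance |VC| = r/sin(θ/2) = 13.278098/sin(78.7431°) = 13.538553
C = V + |VC|·bis = (0.1669,-7.0433)
T_A = V + ((C−V)·d_A)·d_A = V + 2.6428·d_A = (10.3944,1.4247)
T_B = V + ((C−V)·d_B)·d_B = V + 2.6428·d_B = (12.8574,-3.1368)
sweep = 180° − θ = 22.5137°

center=(0.1669,-7.0433) T_A=(10.3944,1.4247) T_B=(12.8574,-3.1368) sweep=22.5137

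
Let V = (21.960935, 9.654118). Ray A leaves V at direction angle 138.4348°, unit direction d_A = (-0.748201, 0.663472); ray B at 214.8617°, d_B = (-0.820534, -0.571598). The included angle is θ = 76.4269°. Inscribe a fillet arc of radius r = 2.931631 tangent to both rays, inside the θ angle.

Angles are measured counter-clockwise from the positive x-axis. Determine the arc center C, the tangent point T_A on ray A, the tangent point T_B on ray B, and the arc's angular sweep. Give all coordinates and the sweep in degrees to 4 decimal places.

center=(17.2298,9.9312) T_A=(19.1749,12.1246) T_B=(18.9056,7.5257) sweep=103.5731

bisector direction at 176.6483° = (-0.998289,0.058466)
center distance |VC| = r/sin(θ/2) = 2.931631/sin(38.2135°) = 4.739193
C = V + |VC|·bis = (17.2298,9.9312)
T_A = V + ((C−V)·d_A)·d_A = V + 3.7236·d_A = (19.1749,12.1246)
T_B = V + ((C−V)·d_B)·d_B = V + 3.7236·d_B = (18.9056,7.5257)
sweep = 180° − θ = 103.5731°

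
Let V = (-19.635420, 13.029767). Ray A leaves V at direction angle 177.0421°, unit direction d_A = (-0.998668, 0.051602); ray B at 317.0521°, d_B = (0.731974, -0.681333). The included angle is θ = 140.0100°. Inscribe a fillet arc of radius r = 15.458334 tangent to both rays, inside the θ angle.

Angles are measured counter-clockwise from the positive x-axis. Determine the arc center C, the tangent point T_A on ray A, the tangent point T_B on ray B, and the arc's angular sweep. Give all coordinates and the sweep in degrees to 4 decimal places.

bisector direction at 247.0471° = (-0.389974,-0.920826)
center distance |VC| = r/sin(θ/2) = 15.458334/sin(70.0050°) = 16.449893
C = V + |VC|·bis = (-26.0505,-2.1177)
T_A = V + ((C−V)·d_A)·d_A = V + 5.6248·d_A = (-25.2528,13.3200)
T_B = V + ((C−V)·d_B)·d_B = V + 5.6248·d_B = (-15.5182,9.1974)
sweep = 180° − θ = 39.9900°

center=(-26.0505,-2.1177) T_A=(-25.2528,13.3200) T_B=(-15.5182,9.1974) sweep=39.9900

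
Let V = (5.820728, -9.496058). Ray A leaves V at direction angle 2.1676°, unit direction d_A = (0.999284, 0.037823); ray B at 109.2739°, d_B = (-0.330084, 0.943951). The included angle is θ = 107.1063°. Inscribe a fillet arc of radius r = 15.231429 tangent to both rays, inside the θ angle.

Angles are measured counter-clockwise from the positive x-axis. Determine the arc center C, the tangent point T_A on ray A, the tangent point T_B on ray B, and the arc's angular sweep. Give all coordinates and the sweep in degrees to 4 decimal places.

center=(16.4854,6.1499) T_A=(17.0615,-9.0706) T_B=(2.1077,1.1223) sweep=72.8937

bisector direction at 55.7208° = (0.563227,0.826302)
center distance |VC| = r/sin(θ/2) = 15.231429/sin(53.5532°) = 18.934948
C = V + |VC|·bis = (16.4854,6.1499)
T_A = V + ((C−V)·d_A)·d_A = V + 11.2488·d_A = (17.0615,-9.0706)
T_B = V + ((C−V)·d_B)·d_B = V + 11.2488·d_B = (2.1077,1.1223)
sweep = 180° − θ = 72.8937°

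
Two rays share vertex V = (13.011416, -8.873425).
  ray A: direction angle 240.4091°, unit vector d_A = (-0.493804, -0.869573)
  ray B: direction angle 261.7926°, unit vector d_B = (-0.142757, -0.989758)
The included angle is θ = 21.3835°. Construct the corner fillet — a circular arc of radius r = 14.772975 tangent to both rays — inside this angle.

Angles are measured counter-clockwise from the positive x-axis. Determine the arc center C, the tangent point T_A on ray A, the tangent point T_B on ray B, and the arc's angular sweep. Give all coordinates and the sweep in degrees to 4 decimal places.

center=(-12.7803,-84.2086) T_A=(-25.6265,-76.9136) T_B=(1.8413,-86.3175) sweep=158.6165

bisector direction at 251.1009° = (-0.323903,-0.946090)
center distance |VC| = r/sin(θ/2) = 14.772975/sin(10.6918°) = 79.627893
C = V + |VC|·bis = (-12.7803,-84.2086)
T_A = V + ((C−V)·d_A)·d_A = V + 78.2455·d_A = (-25.6265,-76.9136)
T_B = V + ((C−V)·d_B)·d_B = V + 78.2455·d_B = (1.8413,-86.3175)
sweep = 180° − θ = 158.6165°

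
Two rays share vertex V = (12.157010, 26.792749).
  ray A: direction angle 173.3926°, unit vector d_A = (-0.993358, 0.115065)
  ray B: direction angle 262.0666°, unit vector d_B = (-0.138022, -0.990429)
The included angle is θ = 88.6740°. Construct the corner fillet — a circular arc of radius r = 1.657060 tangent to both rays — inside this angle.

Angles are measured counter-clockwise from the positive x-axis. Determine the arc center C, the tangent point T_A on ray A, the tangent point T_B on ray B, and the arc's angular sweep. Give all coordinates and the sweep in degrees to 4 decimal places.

bisector direction at 217.7296° = (-0.790908,-0.611936)
center distance |VC| = r/sin(θ/2) = 1.657060/sin(44.3370°) = 2.371031
C = V + |VC|·bis = (10.2817,25.3418)
T_A = V + ((C−V)·d_A)·d_A = V + 1.6959·d_A = (10.4724,26.9879)
T_B = V + ((C−V)·d_B)·d_B = V + 1.6959·d_B = (11.9229,25.1131)
sweep = 180° − θ = 91.3260°

center=(10.2817,25.3418) T_A=(10.4724,26.9879) T_B=(11.9229,25.1131) sweep=91.3260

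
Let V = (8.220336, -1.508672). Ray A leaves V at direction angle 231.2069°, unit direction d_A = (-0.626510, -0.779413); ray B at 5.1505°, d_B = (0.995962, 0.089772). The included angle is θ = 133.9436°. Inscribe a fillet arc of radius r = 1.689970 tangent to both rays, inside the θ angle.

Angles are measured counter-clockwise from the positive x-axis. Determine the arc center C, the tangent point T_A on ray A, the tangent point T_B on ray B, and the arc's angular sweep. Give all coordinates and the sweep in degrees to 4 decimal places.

bisector direction at 298.1787° = (0.472223,-0.881479)
center distance |VC| = r/sin(θ/2) = 1.689970/sin(66.9718°) = 1.836300
C = V + |VC|·bis = (9.0875,-3.1273)
T_A = V + ((C−V)·d_A)·d_A = V + 0.7183·d_A = (7.7703,-2.0685)
T_B = V + ((C−V)·d_B)·d_B = V + 0.7183·d_B = (8.9358,-1.4442)
sweep = 180° − θ = 46.0564°

center=(9.0875,-3.1273) T_A=(7.7703,-2.0685) T_B=(8.9358,-1.4442) sweep=46.0564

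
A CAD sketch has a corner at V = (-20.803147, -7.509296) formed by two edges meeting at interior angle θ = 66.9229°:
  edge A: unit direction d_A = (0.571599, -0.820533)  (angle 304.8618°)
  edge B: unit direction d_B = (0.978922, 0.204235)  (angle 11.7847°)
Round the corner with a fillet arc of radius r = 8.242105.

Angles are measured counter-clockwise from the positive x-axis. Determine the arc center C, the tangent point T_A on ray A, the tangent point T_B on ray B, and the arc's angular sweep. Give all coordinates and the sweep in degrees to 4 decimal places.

center=(-6.9120,-13.0307) T_A=(-13.6749,-17.7419) T_B=(-8.5953,-4.9624) sweep=113.0771

bisector direction at 338.3232° = (0.929283,-0.369370)
center distance |VC| = r/sin(θ/2) = 8.242105/sin(33.4614°) = 14.948253
C = V + |VC|·bis = (-6.9120,-13.0307)
T_A = V + ((C−V)·d_A)·d_A = V + 12.4707·d_A = (-13.6749,-17.7419)
T_B = V + ((C−V)·d_B)·d_B = V + 12.4707·d_B = (-8.5953,-4.9624)
sweep = 180° − θ = 113.0771°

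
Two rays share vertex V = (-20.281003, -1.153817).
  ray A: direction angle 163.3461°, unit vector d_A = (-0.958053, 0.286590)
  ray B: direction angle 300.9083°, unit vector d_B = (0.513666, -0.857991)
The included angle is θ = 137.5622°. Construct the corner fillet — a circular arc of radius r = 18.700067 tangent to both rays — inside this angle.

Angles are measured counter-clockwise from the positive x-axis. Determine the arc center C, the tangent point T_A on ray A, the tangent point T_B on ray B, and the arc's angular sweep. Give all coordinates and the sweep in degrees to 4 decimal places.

bisector direction at 232.1272° = (-0.613911,-0.789376)
center distance |VC| = r/sin(θ/2) = 18.700067/sin(68.7811°) = 20.060049
C = V + |VC|·bis = (-32.5961,-16.9887)
T_A = V + ((C−V)·d_A)·d_A = V + 7.2604·d_A = (-27.2368,0.9269)
T_B = V + ((C−V)·d_B)·d_B = V + 7.2604·d_B = (-16.5516,-7.3832)
sweep = 180° − θ = 42.4378°

center=(-32.5961,-16.9887) T_A=(-27.2368,0.9269) T_B=(-16.5516,-7.3832) sweep=42.4378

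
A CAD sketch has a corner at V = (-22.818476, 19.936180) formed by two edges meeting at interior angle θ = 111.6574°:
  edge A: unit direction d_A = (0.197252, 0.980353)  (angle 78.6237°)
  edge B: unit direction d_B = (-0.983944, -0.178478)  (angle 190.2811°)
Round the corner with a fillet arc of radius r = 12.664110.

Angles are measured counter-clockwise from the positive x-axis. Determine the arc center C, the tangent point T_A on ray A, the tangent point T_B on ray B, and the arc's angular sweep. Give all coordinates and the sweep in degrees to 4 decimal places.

bisector direction at 134.4524° = (-0.700316,0.713833)
center distance |VC| = r/sin(θ/2) = 12.664110/sin(55.8287°) = 15.306613
C = V + |VC|·bis = (-33.5379,30.8625)
T_A = V + ((C−V)·d_A)·d_A = V + 8.5973·d_A = (-21.1227,28.3645)
T_B = V + ((C−V)·d_B)·d_B = V + 8.5973·d_B = (-31.2777,18.4018)
sweep = 180° − θ = 68.3426°

center=(-33.5379,30.8625) T_A=(-21.1227,28.3645) T_B=(-31.2777,18.4018) sweep=68.3426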